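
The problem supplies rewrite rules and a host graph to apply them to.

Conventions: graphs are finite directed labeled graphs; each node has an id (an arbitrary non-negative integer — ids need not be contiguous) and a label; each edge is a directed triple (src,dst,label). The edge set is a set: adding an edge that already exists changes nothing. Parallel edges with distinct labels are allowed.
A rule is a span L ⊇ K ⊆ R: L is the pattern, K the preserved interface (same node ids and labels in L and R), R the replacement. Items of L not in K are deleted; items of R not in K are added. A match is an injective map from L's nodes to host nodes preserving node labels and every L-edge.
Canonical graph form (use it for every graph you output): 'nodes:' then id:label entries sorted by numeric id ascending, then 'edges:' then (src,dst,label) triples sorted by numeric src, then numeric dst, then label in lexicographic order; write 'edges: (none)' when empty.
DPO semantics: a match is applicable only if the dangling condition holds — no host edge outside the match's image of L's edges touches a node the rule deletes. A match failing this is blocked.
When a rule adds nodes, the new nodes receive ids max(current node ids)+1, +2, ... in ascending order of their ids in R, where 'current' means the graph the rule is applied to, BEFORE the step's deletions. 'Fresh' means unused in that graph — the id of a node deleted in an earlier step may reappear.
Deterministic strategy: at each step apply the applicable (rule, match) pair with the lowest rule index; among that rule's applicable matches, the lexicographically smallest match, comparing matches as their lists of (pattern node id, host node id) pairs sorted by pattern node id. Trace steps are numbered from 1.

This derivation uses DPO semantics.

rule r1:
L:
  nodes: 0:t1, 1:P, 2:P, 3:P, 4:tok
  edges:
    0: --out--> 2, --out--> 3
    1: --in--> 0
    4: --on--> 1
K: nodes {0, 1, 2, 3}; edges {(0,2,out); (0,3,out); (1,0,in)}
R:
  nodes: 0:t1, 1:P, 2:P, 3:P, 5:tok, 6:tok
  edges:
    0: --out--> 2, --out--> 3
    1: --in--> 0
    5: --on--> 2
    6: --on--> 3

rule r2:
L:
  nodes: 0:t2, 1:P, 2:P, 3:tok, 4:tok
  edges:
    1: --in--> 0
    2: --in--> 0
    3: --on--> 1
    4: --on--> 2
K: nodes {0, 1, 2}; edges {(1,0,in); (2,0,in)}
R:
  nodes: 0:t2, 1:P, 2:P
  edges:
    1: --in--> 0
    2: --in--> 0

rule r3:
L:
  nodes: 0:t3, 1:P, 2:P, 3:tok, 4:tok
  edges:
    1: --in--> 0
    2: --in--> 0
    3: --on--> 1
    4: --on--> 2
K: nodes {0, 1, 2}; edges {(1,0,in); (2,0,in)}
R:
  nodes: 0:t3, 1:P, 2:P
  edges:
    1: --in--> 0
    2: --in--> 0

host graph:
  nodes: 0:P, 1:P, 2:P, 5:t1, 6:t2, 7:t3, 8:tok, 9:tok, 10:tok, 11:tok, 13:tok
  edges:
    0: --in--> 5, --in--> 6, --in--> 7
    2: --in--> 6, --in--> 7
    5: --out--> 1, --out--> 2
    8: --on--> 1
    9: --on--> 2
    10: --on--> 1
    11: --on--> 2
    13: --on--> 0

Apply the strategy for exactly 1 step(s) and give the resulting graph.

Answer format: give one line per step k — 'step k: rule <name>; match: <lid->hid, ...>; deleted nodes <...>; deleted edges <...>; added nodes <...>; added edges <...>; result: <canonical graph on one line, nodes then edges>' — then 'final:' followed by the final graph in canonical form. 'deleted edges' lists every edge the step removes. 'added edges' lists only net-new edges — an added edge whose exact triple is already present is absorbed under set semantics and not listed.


step 1: rule r1; match: 0->5, 1->0, 2->1, 3->2, 4->13; deleted nodes 13; deleted edges (13,0,on); added nodes 14, 15; added edges (14,1,on); (15,2,on); result: nodes: 0:P, 1:P, 2:P, 5:t1, 6:t2, 7:t3, 8:tok, 9:tok, 10:tok, 11:tok, 14:tok, 15:tok edges: (0,5,in); (0,6,in); (0,7,in); (2,6,in); (2,7,in); (5,1,out); (5,2,out); (8,1,on); (9,2,on); (10,1,on); (11,2,on); (14,1,on); (15,2,on)
final:
nodes: 0:P, 1:P, 2:P, 5:t1, 6:t2, 7:t3, 8:tok, 9:tok, 10:tok, 11:tok, 14:tok, 15:tok
edges: (0,5,in); (0,6,in); (0,7,in); (2,6,in); (2,7,in); (5,1,out); (5,2,out); (8,1,on); (9,2,on); (10,1,on); (11,2,on); (14,1,on); (15,2,on)


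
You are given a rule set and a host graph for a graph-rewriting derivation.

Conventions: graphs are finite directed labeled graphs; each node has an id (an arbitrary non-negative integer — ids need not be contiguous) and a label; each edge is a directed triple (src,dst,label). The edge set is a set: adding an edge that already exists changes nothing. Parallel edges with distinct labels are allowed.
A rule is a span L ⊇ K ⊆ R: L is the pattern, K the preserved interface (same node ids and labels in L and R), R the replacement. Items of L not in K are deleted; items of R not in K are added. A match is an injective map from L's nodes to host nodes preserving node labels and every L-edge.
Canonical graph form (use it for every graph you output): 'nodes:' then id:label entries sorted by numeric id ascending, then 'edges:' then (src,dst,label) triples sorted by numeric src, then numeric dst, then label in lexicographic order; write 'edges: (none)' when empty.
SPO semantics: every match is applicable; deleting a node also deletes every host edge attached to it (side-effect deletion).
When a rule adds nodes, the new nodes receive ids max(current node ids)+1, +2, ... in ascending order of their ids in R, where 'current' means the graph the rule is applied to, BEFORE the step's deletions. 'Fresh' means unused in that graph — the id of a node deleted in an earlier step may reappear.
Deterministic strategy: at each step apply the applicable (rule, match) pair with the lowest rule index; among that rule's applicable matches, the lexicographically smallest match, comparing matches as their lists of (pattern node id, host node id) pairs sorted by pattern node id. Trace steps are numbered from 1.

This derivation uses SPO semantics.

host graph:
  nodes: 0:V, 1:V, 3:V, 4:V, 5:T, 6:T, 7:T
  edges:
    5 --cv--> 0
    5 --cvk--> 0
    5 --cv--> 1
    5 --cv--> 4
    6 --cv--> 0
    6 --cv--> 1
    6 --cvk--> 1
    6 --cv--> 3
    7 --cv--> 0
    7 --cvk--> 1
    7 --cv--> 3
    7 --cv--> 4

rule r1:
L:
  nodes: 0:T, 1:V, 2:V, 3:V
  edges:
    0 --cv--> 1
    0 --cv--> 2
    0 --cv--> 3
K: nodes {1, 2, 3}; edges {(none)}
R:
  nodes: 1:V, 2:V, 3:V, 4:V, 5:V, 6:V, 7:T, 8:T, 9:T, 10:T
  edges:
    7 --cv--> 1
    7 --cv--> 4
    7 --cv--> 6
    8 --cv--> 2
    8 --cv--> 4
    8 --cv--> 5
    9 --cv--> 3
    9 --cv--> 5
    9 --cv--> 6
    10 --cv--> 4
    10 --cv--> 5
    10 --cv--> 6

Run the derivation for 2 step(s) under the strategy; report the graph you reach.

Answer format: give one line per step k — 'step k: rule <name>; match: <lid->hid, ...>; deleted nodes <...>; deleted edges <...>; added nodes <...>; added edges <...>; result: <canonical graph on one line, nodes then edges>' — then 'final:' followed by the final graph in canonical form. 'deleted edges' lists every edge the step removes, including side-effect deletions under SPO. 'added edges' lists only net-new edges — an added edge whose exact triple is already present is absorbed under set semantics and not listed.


step 1: rule r1; match: 0->5, 1->0, 2->1, 3->4; deleted nodes 5; deleted edges (5,0,cv); (5,0,cvk); (5,1,cv); (5,4,cv); added nodes 8, 9, 10, 11, 12, 13, 14; added edges (11,0,cv); (11,8,cv); (11,10,cv); (12,1,cv); (12,8,cv); (12,9,cv); (13,4,cv); (13,9,cv); (13,10,cv); (14,8,cv); (14,9,cv); (14,10,cv); result: nodes: 0:V, 1:V, 3:V, 4:V, 6:T, 7:T, 8:V, 9:V, 10:V, 11:T, 12:T, 13:T, 14:T edges: (6,0,cv); (6,1,cv); (6,1,cvk); (6,3,cv); (7,0,cv); (7,1,cvk); (7,3,cv); (7,4,cv); (11,0,cv); (11,8,cv); (11,10,cv); (12,1,cv); (12,8,cv); (12,9,cv); (13,4,cv); (13,9,cv); (13,10,cv); (14,8,cv); (14,9,cv); (14,10,cv)
step 2: rule r1; match: 0->6, 1->0, 2->1, 3->3; deleted nodes 6; deleted edges (6,0,cv); (6,1,cv); (6,1,cvk); (6,3,cv); added nodes 15, 16, 17, 18, 19, 20, 21; added edges (18,0,cv); (18,15,cv); (18,17,cv); (19,1,cv); (19,15,cv); (19,16,cv); (20,3,cv); (20,16,cv); (20,17,cv); (21,15,cv); (21,16,cv); (21,17,cv); result: nodes: 0:V, 1:V, 3:V, 4:V, 7:T, 8:V, 9:V, 10:V, 11:T, 12:T, 13:T, 14:T, 15:V, 16:V, 17:V, 18:T, 19:T, 20:T, 21:T edges: (7,0,cv); (7,1,cvk); (7,3,cv); (7,4,cv); (11,0,cv); (11,8,cv); (11,10,cv); (12,1,cv); (12,8,cv); (12,9,cv); (13,4,cv); (13,9,cv); (13,10,cv); (14,8,cv); (14,9,cv); (14,10,cv); (18,0,cv); (18,15,cv); (18,17,cv); (19,1,cv); (19,15,cv); (19,16,cv); (20,3,cv); (20,16,cv); (20,17,cv); (21,15,cv); (21,16,cv); (21,17,cv)
final:
nodes: 0:V, 1:V, 3:V, 4:V, 7:T, 8:V, 9:V, 10:V, 11:T, 12:T, 13:T, 14:T, 15:V, 16:V, 17:V, 18:T, 19:T, 20:T, 21:T
edges: (7,0,cv); (7,1,cvk); (7,3,cv); (7,4,cv); (11,0,cv); (11,8,cv); (11,10,cv); (12,1,cv); (12,8,cv); (12,9,cv); (13,4,cv); (13,9,cv); (13,10,cv); (14,8,cv); (14,9,cv); (14,10,cv); (18,0,cv); (18,15,cv); (18,17,cv); (19,1,cv); (19,15,cv); (19,16,cv); (20,3,cv); (20,16,cv); (20,17,cv); (21,15,cv); (21,16,cv); (21,17,cv)


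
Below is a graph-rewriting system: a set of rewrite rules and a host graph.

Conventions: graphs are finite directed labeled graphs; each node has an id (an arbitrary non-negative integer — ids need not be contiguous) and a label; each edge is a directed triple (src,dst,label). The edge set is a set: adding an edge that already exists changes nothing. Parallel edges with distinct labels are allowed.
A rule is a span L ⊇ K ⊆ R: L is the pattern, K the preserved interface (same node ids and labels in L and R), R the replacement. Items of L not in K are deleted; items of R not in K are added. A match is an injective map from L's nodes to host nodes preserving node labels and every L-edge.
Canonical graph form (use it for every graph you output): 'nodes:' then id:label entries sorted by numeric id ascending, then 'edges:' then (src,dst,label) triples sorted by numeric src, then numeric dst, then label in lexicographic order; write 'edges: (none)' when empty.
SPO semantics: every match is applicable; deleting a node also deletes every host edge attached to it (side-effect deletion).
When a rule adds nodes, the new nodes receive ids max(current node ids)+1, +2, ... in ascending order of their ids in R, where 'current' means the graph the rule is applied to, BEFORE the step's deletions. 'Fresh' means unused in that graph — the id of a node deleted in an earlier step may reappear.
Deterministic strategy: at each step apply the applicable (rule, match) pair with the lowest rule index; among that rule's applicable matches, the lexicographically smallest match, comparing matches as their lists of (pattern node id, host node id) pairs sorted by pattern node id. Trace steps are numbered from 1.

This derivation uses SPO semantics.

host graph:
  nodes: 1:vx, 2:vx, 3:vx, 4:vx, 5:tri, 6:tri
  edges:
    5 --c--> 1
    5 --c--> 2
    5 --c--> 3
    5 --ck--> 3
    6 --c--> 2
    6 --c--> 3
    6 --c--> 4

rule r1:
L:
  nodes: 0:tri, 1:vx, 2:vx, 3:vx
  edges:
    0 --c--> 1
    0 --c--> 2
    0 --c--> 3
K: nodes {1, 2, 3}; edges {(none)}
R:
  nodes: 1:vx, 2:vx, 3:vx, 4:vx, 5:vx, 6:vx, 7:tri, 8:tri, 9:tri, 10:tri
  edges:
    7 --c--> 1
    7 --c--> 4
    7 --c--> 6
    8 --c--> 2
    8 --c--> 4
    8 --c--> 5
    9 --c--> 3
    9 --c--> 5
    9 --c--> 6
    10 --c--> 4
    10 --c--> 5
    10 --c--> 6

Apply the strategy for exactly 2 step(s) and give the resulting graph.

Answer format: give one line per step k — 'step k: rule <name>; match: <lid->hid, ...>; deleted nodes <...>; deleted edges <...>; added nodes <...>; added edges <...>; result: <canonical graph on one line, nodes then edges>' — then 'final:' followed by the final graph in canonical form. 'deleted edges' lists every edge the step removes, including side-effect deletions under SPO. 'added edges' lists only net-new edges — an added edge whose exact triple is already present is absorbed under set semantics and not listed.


step 1: rule r1; match: 0->5, 1->1, 2->2, 3->3; deleted nodes 5; deleted edges (5,1,c); (5,2,c); (5,3,c); (5,3,ck); added nodes 7, 8, 9, 10, 11, 12, 13; added edges (10,1,c); (10,7,c); (10,9,c); (11,2,c); (11,7,c); (11,8,c); (12,3,c); (12,8,c); (12,9,c); (13,7,c); (13,8,c); (13,9,c); result: nodes: 1:vx, 2:vx, 3:vx, 4:vx, 6:tri, 7:vx, 8:vx, 9:vx, 10:tri, 11:tri, 12:tri, 13:tri edges: (6,2,c); (6,3,c); (6,4,c); (10,1,c); (10,7,c); (10,9,c); (11,2,c); (11,7,c); (11,8,c); (12,3,c); (12,8,c); (12,9,c); (13,7,c); (13,8,c); (13,9,c)
step 2: rule r1; match: 0->6, 1->2, 2->3, 3->4; deleted nodes 6; deleted edges (6,2,c); (6,3,c); (6,4,c); added nodes 14, 15, 16, 17, 18, 19, 20; added edges (17,2,c); (17,14,c); (17,16,c); (18,3,c); (18,14,c); (18,15,c); (19,4,c); (19,15,c); (19,16,c); (20,14,c); (20,15,c); (20,16,c); result: nodes: 1:vx, 2:vx, 3:vx, 4:vx, 7:vx, 8:vx, 9:vx, 10:tri, 11:tri, 12:tri, 13:tri, 14:vx, 15:vx, 16:vx, 17:tri, 18:tri, 19:tri, 20:tri edges: (10,1,c); (10,7,c); (10,9,c); (11,2,c); (11,7,c); (11,8,c); (12,3,c); (12,8,c); (12,9,c); (13,7,c); (13,8,c); (13,9,c); (17,2,c); (17,14,c); (17,16,c); (18,3,c); (18,14,c); (18,15,c); (19,4,c); (19,15,c); (19,16,c); (20,14,c); (20,15,c); (20,16,c)
final:
nodes: 1:vx, 2:vx, 3:vx, 4:vx, 7:vx, 8:vx, 9:vx, 10:tri, 11:tri, 12:tri, 13:tri, 14:vx, 15:vx, 16:vx, 17:tri, 18:tri, 19:tri, 20:tri
edges: (10,1,c); (10,7,c); (10,9,c); (11,2,c); (11,7,c); (11,8,c); (12,3,c); (12,8,c); (12,9,c); (13,7,c); (13,8,c); (13,9,c); (17,2,c); (17,14,c); (17,16,c); (18,3,c); (18,14,c); (18,15,c); (19,4,c); (19,15,c); (19,16,c); (20,14,c); (20,15,c); (20,16,c)


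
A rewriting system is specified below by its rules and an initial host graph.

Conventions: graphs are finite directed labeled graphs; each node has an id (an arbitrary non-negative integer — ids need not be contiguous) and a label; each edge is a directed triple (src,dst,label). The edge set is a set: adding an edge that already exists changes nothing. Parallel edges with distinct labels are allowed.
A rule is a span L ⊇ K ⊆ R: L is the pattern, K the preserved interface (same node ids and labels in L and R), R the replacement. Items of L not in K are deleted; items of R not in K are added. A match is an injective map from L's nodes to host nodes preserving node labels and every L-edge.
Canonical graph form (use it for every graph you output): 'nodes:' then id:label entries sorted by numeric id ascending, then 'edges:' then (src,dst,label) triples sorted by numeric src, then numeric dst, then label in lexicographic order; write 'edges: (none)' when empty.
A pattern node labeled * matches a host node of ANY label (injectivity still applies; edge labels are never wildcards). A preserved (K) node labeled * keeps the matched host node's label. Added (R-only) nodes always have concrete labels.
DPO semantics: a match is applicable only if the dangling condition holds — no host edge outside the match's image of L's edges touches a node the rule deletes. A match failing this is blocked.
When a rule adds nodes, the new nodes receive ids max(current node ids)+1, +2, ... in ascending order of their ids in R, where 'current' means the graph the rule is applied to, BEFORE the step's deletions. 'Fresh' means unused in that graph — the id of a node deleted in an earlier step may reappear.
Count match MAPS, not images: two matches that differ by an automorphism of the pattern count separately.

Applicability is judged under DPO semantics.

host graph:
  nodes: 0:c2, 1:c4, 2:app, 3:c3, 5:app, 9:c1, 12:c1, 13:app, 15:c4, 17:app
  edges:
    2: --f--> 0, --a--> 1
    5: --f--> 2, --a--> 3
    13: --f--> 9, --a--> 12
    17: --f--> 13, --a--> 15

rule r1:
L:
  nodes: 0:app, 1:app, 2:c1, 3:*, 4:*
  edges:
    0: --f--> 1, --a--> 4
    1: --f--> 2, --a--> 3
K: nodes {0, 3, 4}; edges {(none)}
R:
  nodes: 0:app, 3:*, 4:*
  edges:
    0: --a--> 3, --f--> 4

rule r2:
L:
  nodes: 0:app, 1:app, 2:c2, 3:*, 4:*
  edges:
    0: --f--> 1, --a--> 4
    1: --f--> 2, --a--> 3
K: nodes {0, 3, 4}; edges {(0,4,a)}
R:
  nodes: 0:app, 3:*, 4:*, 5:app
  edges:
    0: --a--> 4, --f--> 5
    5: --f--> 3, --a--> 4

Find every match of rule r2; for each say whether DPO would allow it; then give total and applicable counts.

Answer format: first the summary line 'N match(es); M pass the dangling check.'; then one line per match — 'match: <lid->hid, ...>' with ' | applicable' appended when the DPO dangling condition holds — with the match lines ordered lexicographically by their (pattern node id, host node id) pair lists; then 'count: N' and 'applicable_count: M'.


1 match(es); 1 pass the dangling check.
match: 0->5, 1->2, 2->0, 3->1, 4->3 | applicable
count: 1
applicable_count: 1


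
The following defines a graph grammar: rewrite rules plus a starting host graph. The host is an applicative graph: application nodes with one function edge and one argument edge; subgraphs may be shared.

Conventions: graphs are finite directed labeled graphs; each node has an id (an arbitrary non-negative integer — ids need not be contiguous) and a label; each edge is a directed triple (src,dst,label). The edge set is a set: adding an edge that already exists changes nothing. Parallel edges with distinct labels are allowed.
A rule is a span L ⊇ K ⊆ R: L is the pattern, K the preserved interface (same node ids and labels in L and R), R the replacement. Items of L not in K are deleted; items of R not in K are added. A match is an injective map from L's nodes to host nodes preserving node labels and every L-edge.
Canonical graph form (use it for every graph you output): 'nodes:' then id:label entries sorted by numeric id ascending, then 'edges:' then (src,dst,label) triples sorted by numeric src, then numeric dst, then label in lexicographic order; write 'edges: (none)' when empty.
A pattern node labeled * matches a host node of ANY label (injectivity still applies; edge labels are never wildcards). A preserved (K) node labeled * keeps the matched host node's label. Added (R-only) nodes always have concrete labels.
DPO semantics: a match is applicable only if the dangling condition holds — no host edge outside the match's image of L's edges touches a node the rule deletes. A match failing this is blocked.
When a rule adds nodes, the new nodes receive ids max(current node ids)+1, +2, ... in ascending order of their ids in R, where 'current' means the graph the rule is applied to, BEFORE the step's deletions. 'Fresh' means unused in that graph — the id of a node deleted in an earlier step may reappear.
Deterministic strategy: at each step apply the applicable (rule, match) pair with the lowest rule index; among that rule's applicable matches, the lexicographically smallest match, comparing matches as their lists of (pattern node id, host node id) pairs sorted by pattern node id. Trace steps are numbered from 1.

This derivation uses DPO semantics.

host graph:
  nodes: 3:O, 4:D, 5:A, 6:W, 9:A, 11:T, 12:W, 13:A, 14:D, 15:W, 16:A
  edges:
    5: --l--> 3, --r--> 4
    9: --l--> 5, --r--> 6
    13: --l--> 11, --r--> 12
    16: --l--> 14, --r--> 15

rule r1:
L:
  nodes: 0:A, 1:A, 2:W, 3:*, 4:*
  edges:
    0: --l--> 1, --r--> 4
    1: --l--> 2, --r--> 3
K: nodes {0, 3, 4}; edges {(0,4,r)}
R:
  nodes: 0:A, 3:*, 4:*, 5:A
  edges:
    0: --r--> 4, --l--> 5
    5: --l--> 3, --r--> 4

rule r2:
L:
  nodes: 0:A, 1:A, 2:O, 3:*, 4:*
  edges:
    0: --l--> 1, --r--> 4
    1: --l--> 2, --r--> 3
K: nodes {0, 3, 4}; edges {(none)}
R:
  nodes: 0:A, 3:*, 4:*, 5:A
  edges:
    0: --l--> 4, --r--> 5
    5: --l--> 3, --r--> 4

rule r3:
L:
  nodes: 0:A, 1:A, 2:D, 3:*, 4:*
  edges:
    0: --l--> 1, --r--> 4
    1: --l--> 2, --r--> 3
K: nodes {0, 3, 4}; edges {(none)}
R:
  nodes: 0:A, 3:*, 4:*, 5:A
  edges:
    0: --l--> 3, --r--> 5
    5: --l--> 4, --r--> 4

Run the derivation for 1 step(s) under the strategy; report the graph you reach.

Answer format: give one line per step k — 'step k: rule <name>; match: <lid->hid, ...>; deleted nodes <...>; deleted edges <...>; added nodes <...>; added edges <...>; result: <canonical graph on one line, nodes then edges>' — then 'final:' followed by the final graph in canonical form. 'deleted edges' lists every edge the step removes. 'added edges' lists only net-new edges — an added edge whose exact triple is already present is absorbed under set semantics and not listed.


step 1: rule r2; match: 0->9, 1->5, 2->3, 3->4, 4->6; deleted nodes 3, 5; deleted edges (5,3,l); (5,4,r); (9,5,l); (9,6,r); added nodes 17; added edges (9,6,l); (9,17,r); (17,4,l); (17,6,r); result: nodes: 4:D, 6:W, 9:A, 11:T, 12:W, 13:A, 14:D, 15:W, 16:A, 17:A edges: (9,6,l); (9,17,r); (13,11,l); (13,12,r); (16,14,l); (16,15,r); (17,4,l); (17,6,r)
final:
nodes: 4:D, 6:W, 9:A, 11:T, 12:W, 13:A, 14:D, 15:W, 16:A, 17:A
edges: (9,6,l); (9,17,r); (13,11,l); (13,12,r); (16,14,l); (16,15,r); (17,4,l); (17,6,r)


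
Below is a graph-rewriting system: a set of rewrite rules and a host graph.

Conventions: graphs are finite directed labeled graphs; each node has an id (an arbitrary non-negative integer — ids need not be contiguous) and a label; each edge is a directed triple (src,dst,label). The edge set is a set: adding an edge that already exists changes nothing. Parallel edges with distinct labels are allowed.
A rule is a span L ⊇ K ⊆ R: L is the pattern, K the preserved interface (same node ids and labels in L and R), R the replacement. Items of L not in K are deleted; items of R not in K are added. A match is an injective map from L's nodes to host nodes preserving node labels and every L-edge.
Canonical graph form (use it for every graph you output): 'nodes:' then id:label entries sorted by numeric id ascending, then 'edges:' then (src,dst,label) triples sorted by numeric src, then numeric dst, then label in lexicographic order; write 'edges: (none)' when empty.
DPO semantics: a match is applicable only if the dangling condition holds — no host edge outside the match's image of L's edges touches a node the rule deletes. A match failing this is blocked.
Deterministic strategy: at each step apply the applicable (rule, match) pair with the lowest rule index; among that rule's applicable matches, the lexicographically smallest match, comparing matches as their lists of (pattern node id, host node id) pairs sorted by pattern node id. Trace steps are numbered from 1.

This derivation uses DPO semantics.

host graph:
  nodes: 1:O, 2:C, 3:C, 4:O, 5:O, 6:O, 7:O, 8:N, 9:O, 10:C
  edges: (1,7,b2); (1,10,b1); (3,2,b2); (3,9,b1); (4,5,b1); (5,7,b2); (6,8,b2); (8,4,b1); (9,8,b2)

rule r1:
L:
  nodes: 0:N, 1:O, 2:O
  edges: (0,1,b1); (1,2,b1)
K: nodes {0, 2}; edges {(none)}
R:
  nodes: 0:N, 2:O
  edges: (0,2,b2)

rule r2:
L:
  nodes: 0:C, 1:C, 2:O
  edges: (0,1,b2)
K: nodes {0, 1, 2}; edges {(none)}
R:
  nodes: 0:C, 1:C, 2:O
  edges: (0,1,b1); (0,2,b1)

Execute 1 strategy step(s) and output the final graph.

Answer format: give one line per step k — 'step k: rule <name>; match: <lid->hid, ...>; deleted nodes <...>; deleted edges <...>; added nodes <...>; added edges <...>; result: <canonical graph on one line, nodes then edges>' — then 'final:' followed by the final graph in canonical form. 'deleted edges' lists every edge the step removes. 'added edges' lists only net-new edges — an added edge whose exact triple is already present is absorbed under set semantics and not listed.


step 1: rule r1; match: 0->8, 1->4, 2->5; deleted nodes 4; deleted edges (4,5,b1); (8,4,b1); added nodes (none); added edges (8,5,b2); result: nodes: 1:O, 2:C, 3:C, 5:O, 6:O, 7:O, 8:N, 9:O, 10:C edges: (1,7,b2); (1,10,b1); (3,2,b2); (3,9,b1); (5,7,b2); (6,8,b2); (8,5,b2); (9,8,b2)
final:
nodes: 1:O, 2:C, 3:C, 5:O, 6:O, 7:O, 8:N, 9:O, 10:C
edges: (1,7,b2); (1,10,b1); (3,2,b2); (3,9,b1); (5,7,b2); (6,8,b2); (8,5,b2); (9,8,b2)


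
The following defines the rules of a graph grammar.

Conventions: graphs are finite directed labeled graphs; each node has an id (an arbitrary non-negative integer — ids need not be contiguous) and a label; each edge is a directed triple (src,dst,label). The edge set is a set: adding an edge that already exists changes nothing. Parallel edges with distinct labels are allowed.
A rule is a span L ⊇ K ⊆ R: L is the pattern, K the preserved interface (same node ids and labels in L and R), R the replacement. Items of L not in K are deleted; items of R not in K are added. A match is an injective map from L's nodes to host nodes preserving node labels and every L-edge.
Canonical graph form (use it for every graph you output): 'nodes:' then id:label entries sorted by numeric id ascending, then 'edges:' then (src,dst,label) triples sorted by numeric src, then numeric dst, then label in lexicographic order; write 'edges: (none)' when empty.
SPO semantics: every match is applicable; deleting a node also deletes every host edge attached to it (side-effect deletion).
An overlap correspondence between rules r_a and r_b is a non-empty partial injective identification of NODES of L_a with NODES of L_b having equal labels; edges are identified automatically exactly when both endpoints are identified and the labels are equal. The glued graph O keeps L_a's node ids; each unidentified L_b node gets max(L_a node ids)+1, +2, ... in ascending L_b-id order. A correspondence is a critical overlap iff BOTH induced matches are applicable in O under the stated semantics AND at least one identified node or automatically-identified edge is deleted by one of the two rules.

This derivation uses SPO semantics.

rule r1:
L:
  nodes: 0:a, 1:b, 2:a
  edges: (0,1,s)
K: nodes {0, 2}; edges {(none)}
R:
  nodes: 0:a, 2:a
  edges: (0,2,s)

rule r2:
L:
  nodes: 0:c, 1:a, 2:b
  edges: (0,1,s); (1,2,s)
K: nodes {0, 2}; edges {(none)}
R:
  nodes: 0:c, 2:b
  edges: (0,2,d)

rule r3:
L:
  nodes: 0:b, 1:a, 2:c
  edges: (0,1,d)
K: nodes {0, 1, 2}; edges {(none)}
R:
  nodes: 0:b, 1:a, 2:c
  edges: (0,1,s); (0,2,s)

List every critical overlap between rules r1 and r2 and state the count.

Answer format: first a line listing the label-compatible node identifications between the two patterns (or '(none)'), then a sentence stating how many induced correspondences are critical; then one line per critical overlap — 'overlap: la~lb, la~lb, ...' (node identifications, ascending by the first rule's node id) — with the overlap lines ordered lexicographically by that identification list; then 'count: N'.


label-compatible node identifications between L(r1) and L(r2): 0~1, 1~2, 2~1
5 of the induced correspondences are critical overlaps of r1 and r2.
overlap: 0~1
overlap: 0~1, 1~2
overlap: 1~2
overlap: 1~2, 2~1
overlap: 2~1
count: 5


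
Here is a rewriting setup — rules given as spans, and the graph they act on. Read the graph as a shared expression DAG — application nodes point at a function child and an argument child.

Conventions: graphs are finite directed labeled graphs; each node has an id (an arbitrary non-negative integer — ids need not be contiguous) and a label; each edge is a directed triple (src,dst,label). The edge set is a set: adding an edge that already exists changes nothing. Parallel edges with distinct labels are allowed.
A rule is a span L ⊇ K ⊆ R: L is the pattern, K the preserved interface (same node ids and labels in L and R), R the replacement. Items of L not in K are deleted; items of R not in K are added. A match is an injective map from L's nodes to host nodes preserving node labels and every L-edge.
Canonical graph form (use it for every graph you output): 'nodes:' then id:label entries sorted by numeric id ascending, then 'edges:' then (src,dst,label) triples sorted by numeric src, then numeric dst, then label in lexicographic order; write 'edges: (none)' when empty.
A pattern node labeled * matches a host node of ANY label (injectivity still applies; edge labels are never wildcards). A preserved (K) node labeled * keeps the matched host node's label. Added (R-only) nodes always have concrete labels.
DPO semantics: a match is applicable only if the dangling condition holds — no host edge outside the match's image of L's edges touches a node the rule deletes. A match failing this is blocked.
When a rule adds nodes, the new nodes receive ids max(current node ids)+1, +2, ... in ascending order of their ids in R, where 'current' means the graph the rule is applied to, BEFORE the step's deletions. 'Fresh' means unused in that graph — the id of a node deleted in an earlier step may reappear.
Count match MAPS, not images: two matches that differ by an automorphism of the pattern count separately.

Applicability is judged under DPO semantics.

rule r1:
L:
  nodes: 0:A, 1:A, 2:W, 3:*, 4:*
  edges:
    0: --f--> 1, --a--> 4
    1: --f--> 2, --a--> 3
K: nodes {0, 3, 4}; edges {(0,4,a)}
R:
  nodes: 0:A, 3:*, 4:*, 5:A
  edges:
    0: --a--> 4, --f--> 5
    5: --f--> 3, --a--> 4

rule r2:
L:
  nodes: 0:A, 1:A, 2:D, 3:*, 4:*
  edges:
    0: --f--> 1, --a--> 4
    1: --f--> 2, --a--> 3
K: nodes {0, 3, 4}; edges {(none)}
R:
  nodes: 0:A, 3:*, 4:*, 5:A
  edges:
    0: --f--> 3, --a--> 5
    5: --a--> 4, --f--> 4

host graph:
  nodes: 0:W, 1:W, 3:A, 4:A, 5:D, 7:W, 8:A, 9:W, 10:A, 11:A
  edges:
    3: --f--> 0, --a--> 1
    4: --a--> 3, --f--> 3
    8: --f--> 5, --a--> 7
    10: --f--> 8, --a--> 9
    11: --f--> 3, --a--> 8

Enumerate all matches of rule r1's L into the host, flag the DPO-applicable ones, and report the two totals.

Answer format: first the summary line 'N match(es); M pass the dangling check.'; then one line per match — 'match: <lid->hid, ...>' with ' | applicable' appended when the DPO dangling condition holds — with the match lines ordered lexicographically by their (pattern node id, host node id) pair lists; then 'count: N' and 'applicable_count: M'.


1 match(es); 0 pass the dangling check.
match: 0->11, 1->3, 2->0, 3->1, 4->8
count: 1
applicable_count: 0


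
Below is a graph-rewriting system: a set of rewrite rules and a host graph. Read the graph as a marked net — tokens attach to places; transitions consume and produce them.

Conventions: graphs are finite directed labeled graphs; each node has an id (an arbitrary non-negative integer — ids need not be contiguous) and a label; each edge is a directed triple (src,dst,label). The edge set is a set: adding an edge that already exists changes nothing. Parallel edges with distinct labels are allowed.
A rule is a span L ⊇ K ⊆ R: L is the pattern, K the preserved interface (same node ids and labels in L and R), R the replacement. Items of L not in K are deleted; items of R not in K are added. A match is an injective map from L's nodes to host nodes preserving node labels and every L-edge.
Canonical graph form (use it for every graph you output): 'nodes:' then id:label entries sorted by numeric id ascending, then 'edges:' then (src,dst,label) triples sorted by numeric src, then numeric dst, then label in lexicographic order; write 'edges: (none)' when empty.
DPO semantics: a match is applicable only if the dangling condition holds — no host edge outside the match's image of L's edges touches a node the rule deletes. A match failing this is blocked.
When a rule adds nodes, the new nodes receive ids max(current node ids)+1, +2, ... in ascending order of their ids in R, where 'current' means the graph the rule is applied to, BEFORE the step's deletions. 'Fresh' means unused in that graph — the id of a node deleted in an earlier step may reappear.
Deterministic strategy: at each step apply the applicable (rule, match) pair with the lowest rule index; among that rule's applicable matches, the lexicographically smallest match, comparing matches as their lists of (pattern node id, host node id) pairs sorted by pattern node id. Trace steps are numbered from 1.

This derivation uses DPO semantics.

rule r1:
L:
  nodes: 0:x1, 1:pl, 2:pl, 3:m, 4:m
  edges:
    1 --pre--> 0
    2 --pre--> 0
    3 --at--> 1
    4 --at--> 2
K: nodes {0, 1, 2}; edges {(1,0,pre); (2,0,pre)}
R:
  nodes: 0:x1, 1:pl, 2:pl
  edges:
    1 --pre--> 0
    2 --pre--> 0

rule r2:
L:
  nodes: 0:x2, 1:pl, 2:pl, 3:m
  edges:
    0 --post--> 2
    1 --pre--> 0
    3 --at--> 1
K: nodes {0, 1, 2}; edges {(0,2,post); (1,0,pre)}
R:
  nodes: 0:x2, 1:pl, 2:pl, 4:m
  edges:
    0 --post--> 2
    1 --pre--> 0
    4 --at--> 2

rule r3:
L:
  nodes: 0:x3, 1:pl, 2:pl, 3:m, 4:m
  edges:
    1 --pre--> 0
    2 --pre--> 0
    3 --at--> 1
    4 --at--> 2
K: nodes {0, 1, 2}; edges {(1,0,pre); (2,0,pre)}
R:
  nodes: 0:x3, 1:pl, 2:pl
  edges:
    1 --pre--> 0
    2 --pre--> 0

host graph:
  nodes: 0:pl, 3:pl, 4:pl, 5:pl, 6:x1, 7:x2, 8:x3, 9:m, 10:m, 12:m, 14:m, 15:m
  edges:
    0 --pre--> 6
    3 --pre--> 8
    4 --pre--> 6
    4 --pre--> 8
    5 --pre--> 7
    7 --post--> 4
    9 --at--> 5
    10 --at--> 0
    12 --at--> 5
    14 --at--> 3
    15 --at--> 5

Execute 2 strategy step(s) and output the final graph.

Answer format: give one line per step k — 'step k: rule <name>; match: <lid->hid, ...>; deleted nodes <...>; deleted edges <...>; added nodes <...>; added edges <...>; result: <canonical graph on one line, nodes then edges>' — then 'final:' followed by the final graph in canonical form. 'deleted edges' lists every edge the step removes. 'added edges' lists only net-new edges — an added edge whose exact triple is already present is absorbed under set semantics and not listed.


step 1: rule r2; match: 0->7, 1->5, 2->4, 3->9; deleted nodes 9; deleted edges (9,5,at); added nodes 16; added edges (16,4,at); result: nodes: 0:pl, 3:pl, 4:pl, 5:pl, 6:x1, 7:x2, 8:x3, 10:m, 12:m, 14:m, 15:m, 16:m edges: (0,6,pre); (3,8,pre); (4,6,pre); (4,8,pre); (5,7,pre); (7,4,post); (10,0,at); (12,5,at); (14,3,at); (15,5,at); (16,4,at)
step 2: rule r1; match: 0->6, 1->0, 2->4, 3->10, 4->16; deleted nodes 10, 16; deleted edges (10,0,at); (16,4,at); added nodes (none); added edges (none); result: nodes: 0:pl, 3:pl, 4:pl, 5:pl, 6:x1, 7:x2, 8:x3, 12:m, 14:m, 15:m edges: (0,6,pre); (3,8,pre); (4,6,pre); (4,8,pre); (5,7,pre); (7,4,post); (12,5,at); (14,3,at); (15,5,at)
final:
nodes: 0:pl, 3:pl, 4:pl, 5:pl, 6:x1, 7:x2, 8:x3, 12:m, 14:m, 15:m
edges: (0,6,pre); (3,8,pre); (4,6,pre); (4,8,pre); (5,7,pre); (7,4,post); (12,5,at); (14,3,at); (15,5,at)


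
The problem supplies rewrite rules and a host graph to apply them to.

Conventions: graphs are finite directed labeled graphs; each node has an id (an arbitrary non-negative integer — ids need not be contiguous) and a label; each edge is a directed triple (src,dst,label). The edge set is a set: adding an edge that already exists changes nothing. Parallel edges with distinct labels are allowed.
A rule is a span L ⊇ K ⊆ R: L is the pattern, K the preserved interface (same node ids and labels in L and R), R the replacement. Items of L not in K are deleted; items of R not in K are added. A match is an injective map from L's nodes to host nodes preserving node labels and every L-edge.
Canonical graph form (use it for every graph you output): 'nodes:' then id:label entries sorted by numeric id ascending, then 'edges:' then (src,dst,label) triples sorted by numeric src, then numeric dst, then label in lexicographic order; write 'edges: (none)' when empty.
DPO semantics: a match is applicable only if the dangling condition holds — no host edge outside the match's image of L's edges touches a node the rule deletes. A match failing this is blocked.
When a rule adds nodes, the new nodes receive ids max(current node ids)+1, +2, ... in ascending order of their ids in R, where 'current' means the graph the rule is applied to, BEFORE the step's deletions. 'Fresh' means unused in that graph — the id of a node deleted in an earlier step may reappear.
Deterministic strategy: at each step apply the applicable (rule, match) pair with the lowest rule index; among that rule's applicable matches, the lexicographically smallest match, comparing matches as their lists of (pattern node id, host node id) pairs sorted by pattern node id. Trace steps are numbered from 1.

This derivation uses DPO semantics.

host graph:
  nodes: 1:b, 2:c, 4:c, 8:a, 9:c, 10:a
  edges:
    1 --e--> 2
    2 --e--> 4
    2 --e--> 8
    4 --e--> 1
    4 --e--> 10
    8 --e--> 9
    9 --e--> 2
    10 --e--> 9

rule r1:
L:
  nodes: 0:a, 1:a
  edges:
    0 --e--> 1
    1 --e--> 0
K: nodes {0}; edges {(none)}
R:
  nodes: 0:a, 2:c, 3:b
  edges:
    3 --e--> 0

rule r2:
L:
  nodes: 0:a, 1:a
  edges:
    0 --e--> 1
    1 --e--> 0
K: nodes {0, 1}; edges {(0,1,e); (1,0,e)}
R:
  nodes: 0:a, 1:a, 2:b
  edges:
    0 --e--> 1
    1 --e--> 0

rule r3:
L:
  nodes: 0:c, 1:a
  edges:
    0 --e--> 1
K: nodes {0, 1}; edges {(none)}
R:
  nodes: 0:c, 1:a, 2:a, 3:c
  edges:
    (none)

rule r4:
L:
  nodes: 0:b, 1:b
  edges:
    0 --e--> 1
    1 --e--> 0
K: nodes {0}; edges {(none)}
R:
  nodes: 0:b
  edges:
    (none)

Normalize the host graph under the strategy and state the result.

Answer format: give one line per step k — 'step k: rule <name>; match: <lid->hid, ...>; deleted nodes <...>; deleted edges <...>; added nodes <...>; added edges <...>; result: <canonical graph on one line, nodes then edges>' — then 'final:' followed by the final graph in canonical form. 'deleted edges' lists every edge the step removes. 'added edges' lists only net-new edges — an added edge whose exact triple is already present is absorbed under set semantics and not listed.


step 1: rule r3; match: 0->2, 1->8; deleted nodes (none); deleted edges (2,8,e); added nodes 11, 12; added edges (none); result: nodes: 1:b, 2:c, 4:c, 8:a, 9:c, 10:a, 11:a, 12:c edges: (1,2,e); (2,4,e); (4,1,e); (4,10,e); (8,9,e); (9,2,e); (10,9,e)
step 2: rule r3; match: 0->4, 1->10; deleted nodes (none); deleted edges (4,10,e); added nodes 13, 14; added edges (none); result: nodes: 1:b, 2:c, 4:c, 8:a, 9:c, 10:a, 11:a, 12:c, 13:a, 14:c edges: (1,2,e); (2,4,e); (4,1,e); (8,9,e); (9,2,e); (10,9,e)
final:
nodes: 1:b, 2:c, 4:c, 8:a, 9:c, 10:a, 11:a, 12:c, 13:a, 14:c
edges: (1,2,e); (2,4,e); (4,1,e); (8,9,e); (9,2,e); (10,9,e)


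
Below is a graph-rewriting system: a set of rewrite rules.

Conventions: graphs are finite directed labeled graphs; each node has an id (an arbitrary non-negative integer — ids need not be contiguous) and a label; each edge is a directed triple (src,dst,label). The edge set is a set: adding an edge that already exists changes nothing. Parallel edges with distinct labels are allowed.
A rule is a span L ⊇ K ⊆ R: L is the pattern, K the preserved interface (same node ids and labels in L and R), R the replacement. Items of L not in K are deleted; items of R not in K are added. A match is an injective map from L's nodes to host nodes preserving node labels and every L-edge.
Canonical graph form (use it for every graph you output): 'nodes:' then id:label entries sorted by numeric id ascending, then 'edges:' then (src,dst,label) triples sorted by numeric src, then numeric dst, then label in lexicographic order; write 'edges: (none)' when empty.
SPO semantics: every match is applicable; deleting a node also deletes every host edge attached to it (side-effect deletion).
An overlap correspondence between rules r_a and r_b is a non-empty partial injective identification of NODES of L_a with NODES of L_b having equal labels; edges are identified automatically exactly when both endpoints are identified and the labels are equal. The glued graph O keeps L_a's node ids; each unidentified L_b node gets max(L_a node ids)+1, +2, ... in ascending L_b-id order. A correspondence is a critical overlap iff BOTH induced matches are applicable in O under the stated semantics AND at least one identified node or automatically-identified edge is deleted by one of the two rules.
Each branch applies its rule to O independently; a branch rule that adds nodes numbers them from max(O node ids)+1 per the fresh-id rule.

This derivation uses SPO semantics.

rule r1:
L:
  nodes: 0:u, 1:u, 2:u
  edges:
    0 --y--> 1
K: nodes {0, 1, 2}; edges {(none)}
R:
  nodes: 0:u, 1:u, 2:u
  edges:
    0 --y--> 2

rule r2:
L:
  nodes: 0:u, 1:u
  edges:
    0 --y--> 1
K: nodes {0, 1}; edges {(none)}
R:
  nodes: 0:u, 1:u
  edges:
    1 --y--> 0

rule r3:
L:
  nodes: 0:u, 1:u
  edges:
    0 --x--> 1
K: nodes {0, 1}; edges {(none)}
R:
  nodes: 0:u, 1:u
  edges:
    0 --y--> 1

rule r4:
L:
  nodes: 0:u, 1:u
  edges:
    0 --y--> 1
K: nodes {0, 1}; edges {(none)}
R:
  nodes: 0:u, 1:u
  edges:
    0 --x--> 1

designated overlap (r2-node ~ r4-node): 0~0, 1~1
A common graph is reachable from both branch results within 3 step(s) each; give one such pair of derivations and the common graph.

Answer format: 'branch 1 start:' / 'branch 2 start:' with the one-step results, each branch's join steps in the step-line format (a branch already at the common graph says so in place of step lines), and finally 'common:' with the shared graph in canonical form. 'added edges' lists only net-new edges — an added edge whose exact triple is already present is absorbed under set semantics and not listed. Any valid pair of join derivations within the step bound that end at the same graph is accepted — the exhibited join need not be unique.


branch 1 start:
nodes: 0:u, 1:u
edges: (1,0,y)
branch 2 start:
nodes: 0:u, 1:u
edges: (0,1,x)
branch 1 step 1: rule r2; match: 0->1, 1->0; deleted nodes (none); deleted edges (1,0,y); added nodes (none); added edges (0,1,y); result: nodes: 0:u, 1:u edges: (0,1,y)
branch 2 step 1: rule r3; match: 0->0, 1->1; deleted nodes (none); deleted edges (0,1,x); added nodes (none); added edges (0,1,y); result: nodes: 0:u, 1:u edges: (0,1,y)
common:
nodes: 0:u, 1:u
edges: (0,1,y)
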